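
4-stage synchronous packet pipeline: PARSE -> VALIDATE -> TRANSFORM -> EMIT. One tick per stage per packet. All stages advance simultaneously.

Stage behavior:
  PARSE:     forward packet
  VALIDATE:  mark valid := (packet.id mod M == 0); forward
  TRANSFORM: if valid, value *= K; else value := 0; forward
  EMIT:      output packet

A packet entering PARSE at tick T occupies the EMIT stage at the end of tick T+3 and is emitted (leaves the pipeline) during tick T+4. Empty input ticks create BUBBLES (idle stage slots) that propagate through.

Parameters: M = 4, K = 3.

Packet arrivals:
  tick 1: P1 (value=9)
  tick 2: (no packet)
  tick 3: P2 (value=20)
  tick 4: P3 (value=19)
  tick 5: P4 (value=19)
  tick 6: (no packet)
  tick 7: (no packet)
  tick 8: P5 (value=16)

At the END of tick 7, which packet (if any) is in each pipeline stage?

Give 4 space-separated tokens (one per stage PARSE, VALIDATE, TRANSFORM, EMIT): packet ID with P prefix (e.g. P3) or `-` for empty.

Tick 1: [PARSE:P1(v=9,ok=F), VALIDATE:-, TRANSFORM:-, EMIT:-] out:-; in:P1
Tick 2: [PARSE:-, VALIDATE:P1(v=9,ok=F), TRANSFORM:-, EMIT:-] out:-; in:-
Tick 3: [PARSE:P2(v=20,ok=F), VALIDATE:-, TRANSFORM:P1(v=0,ok=F), EMIT:-] out:-; in:P2
Tick 4: [PARSE:P3(v=19,ok=F), VALIDATE:P2(v=20,ok=F), TRANSFORM:-, EMIT:P1(v=0,ok=F)] out:-; in:P3
Tick 5: [PARSE:P4(v=19,ok=F), VALIDATE:P3(v=19,ok=F), TRANSFORM:P2(v=0,ok=F), EMIT:-] out:P1(v=0); in:P4
Tick 6: [PARSE:-, VALIDATE:P4(v=19,ok=T), TRANSFORM:P3(v=0,ok=F), EMIT:P2(v=0,ok=F)] out:-; in:-
Tick 7: [PARSE:-, VALIDATE:-, TRANSFORM:P4(v=57,ok=T), EMIT:P3(v=0,ok=F)] out:P2(v=0); in:-
At end of tick 7: ['-', '-', 'P4', 'P3']

Answer: - - P4 P3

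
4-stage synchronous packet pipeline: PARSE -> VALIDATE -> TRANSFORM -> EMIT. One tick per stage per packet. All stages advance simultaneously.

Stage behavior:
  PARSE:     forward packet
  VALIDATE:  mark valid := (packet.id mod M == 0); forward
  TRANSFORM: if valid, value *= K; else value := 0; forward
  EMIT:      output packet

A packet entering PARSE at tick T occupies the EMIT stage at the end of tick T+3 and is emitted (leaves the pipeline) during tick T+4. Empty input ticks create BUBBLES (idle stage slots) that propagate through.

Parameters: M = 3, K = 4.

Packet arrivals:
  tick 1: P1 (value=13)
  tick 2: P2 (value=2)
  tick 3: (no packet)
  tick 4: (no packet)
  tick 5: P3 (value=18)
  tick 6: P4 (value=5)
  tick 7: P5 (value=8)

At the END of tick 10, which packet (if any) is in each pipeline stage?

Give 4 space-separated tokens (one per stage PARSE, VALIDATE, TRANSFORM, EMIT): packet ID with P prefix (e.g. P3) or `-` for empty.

Answer: - - - P5

Derivation:
Tick 1: [PARSE:P1(v=13,ok=F), VALIDATE:-, TRANSFORM:-, EMIT:-] out:-; in:P1
Tick 2: [PARSE:P2(v=2,ok=F), VALIDATE:P1(v=13,ok=F), TRANSFORM:-, EMIT:-] out:-; in:P2
Tick 3: [PARSE:-, VALIDATE:P2(v=2,ok=F), TRANSFORM:P1(v=0,ok=F), EMIT:-] out:-; in:-
Tick 4: [PARSE:-, VALIDATE:-, TRANSFORM:P2(v=0,ok=F), EMIT:P1(v=0,ok=F)] out:-; in:-
Tick 5: [PARSE:P3(v=18,ok=F), VALIDATE:-, TRANSFORM:-, EMIT:P2(v=0,ok=F)] out:P1(v=0); in:P3
Tick 6: [PARSE:P4(v=5,ok=F), VALIDATE:P3(v=18,ok=T), TRANSFORM:-, EMIT:-] out:P2(v=0); in:P4
Tick 7: [PARSE:P5(v=8,ok=F), VALIDATE:P4(v=5,ok=F), TRANSFORM:P3(v=72,ok=T), EMIT:-] out:-; in:P5
Tick 8: [PARSE:-, VALIDATE:P5(v=8,ok=F), TRANSFORM:P4(v=0,ok=F), EMIT:P3(v=72,ok=T)] out:-; in:-
Tick 9: [PARSE:-, VALIDATE:-, TRANSFORM:P5(v=0,ok=F), EMIT:P4(v=0,ok=F)] out:P3(v=72); in:-
Tick 10: [PARSE:-, VALIDATE:-, TRANSFORM:-, EMIT:P5(v=0,ok=F)] out:P4(v=0); in:-
At end of tick 10: ['-', '-', '-', 'P5']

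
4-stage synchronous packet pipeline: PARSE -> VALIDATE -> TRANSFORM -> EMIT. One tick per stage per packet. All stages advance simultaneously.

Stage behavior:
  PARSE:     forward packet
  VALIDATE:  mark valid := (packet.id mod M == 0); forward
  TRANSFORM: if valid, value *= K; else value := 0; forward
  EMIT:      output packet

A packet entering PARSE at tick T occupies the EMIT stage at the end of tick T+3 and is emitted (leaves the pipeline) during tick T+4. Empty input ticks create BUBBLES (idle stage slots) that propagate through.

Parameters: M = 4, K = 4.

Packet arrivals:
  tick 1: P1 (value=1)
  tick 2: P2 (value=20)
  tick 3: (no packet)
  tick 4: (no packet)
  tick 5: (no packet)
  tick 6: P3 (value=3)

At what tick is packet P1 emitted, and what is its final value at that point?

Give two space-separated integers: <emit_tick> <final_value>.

Answer: 5 0

Derivation:
Tick 1: [PARSE:P1(v=1,ok=F), VALIDATE:-, TRANSFORM:-, EMIT:-] out:-; in:P1
Tick 2: [PARSE:P2(v=20,ok=F), VALIDATE:P1(v=1,ok=F), TRANSFORM:-, EMIT:-] out:-; in:P2
Tick 3: [PARSE:-, VALIDATE:P2(v=20,ok=F), TRANSFORM:P1(v=0,ok=F), EMIT:-] out:-; in:-
Tick 4: [PARSE:-, VALIDATE:-, TRANSFORM:P2(v=0,ok=F), EMIT:P1(v=0,ok=F)] out:-; in:-
Tick 5: [PARSE:-, VALIDATE:-, TRANSFORM:-, EMIT:P2(v=0,ok=F)] out:P1(v=0); in:-
Tick 6: [PARSE:P3(v=3,ok=F), VALIDATE:-, TRANSFORM:-, EMIT:-] out:P2(v=0); in:P3
Tick 7: [PARSE:-, VALIDATE:P3(v=3,ok=F), TRANSFORM:-, EMIT:-] out:-; in:-
Tick 8: [PARSE:-, VALIDATE:-, TRANSFORM:P3(v=0,ok=F), EMIT:-] out:-; in:-
Tick 9: [PARSE:-, VALIDATE:-, TRANSFORM:-, EMIT:P3(v=0,ok=F)] out:-; in:-
Tick 10: [PARSE:-, VALIDATE:-, TRANSFORM:-, EMIT:-] out:P3(v=0); in:-
P1: arrives tick 1, valid=False (id=1, id%4=1), emit tick 5, final value 0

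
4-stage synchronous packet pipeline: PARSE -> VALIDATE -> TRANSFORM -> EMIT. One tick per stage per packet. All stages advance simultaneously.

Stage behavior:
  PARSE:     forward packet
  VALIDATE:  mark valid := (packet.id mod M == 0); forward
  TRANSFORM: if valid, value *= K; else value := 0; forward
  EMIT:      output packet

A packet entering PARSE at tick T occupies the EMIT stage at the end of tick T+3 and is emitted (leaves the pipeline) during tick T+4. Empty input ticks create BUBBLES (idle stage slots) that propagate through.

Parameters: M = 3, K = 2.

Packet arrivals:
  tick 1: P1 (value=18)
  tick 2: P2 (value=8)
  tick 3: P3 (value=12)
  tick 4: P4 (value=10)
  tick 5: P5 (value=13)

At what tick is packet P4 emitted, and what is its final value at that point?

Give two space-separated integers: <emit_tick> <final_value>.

Answer: 8 0

Derivation:
Tick 1: [PARSE:P1(v=18,ok=F), VALIDATE:-, TRANSFORM:-, EMIT:-] out:-; in:P1
Tick 2: [PARSE:P2(v=8,ok=F), VALIDATE:P1(v=18,ok=F), TRANSFORM:-, EMIT:-] out:-; in:P2
Tick 3: [PARSE:P3(v=12,ok=F), VALIDATE:P2(v=8,ok=F), TRANSFORM:P1(v=0,ok=F), EMIT:-] out:-; in:P3
Tick 4: [PARSE:P4(v=10,ok=F), VALIDATE:P3(v=12,ok=T), TRANSFORM:P2(v=0,ok=F), EMIT:P1(v=0,ok=F)] out:-; in:P4
Tick 5: [PARSE:P5(v=13,ok=F), VALIDATE:P4(v=10,ok=F), TRANSFORM:P3(v=24,ok=T), EMIT:P2(v=0,ok=F)] out:P1(v=0); in:P5
Tick 6: [PARSE:-, VALIDATE:P5(v=13,ok=F), TRANSFORM:P4(v=0,ok=F), EMIT:P3(v=24,ok=T)] out:P2(v=0); in:-
Tick 7: [PARSE:-, VALIDATE:-, TRANSFORM:P5(v=0,ok=F), EMIT:P4(v=0,ok=F)] out:P3(v=24); in:-
Tick 8: [PARSE:-, VALIDATE:-, TRANSFORM:-, EMIT:P5(v=0,ok=F)] out:P4(v=0); in:-
Tick 9: [PARSE:-, VALIDATE:-, TRANSFORM:-, EMIT:-] out:P5(v=0); in:-
P4: arrives tick 4, valid=False (id=4, id%3=1), emit tick 8, final value 0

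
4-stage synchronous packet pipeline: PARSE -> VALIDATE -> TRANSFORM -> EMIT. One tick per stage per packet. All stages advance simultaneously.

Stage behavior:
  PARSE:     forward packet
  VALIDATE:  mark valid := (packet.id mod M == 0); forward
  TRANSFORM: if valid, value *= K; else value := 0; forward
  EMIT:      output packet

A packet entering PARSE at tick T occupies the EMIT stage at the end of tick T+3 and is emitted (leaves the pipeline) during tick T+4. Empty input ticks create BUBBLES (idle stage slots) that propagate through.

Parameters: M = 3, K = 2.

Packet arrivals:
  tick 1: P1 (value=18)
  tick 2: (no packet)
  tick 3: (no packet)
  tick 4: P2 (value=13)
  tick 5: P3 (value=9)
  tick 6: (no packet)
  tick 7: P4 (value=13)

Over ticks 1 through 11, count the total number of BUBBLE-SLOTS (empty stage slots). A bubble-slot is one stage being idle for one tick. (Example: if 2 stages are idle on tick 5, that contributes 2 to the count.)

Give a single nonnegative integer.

Tick 1: [PARSE:P1(v=18,ok=F), VALIDATE:-, TRANSFORM:-, EMIT:-] out:-; bubbles=3
Tick 2: [PARSE:-, VALIDATE:P1(v=18,ok=F), TRANSFORM:-, EMIT:-] out:-; bubbles=3
Tick 3: [PARSE:-, VALIDATE:-, TRANSFORM:P1(v=0,ok=F), EMIT:-] out:-; bubbles=3
Tick 4: [PARSE:P2(v=13,ok=F), VALIDATE:-, TRANSFORM:-, EMIT:P1(v=0,ok=F)] out:-; bubbles=2
Tick 5: [PARSE:P3(v=9,ok=F), VALIDATE:P2(v=13,ok=F), TRANSFORM:-, EMIT:-] out:P1(v=0); bubbles=2
Tick 6: [PARSE:-, VALIDATE:P3(v=9,ok=T), TRANSFORM:P2(v=0,ok=F), EMIT:-] out:-; bubbles=2
Tick 7: [PARSE:P4(v=13,ok=F), VALIDATE:-, TRANSFORM:P3(v=18,ok=T), EMIT:P2(v=0,ok=F)] out:-; bubbles=1
Tick 8: [PARSE:-, VALIDATE:P4(v=13,ok=F), TRANSFORM:-, EMIT:P3(v=18,ok=T)] out:P2(v=0); bubbles=2
Tick 9: [PARSE:-, VALIDATE:-, TRANSFORM:P4(v=0,ok=F), EMIT:-] out:P3(v=18); bubbles=3
Tick 10: [PARSE:-, VALIDATE:-, TRANSFORM:-, EMIT:P4(v=0,ok=F)] out:-; bubbles=3
Tick 11: [PARSE:-, VALIDATE:-, TRANSFORM:-, EMIT:-] out:P4(v=0); bubbles=4
Total bubble-slots: 28

Answer: 28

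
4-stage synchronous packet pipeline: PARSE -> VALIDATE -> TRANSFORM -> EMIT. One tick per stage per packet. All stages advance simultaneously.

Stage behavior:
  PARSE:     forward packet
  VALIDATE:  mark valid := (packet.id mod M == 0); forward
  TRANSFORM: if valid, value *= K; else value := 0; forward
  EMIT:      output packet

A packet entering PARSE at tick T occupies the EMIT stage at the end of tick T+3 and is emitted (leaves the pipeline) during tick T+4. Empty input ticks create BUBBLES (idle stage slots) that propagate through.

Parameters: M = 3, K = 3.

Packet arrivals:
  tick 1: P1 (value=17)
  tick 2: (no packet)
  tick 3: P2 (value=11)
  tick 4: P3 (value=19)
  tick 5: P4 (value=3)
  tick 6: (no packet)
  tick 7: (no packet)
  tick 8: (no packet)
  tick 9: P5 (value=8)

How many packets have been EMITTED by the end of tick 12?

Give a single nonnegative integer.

Tick 1: [PARSE:P1(v=17,ok=F), VALIDATE:-, TRANSFORM:-, EMIT:-] out:-; in:P1
Tick 2: [PARSE:-, VALIDATE:P1(v=17,ok=F), TRANSFORM:-, EMIT:-] out:-; in:-
Tick 3: [PARSE:P2(v=11,ok=F), VALIDATE:-, TRANSFORM:P1(v=0,ok=F), EMIT:-] out:-; in:P2
Tick 4: [PARSE:P3(v=19,ok=F), VALIDATE:P2(v=11,ok=F), TRANSFORM:-, EMIT:P1(v=0,ok=F)] out:-; in:P3
Tick 5: [PARSE:P4(v=3,ok=F), VALIDATE:P3(v=19,ok=T), TRANSFORM:P2(v=0,ok=F), EMIT:-] out:P1(v=0); in:P4
Tick 6: [PARSE:-, VALIDATE:P4(v=3,ok=F), TRANSFORM:P3(v=57,ok=T), EMIT:P2(v=0,ok=F)] out:-; in:-
Tick 7: [PARSE:-, VALIDATE:-, TRANSFORM:P4(v=0,ok=F), EMIT:P3(v=57,ok=T)] out:P2(v=0); in:-
Tick 8: [PARSE:-, VALIDATE:-, TRANSFORM:-, EMIT:P4(v=0,ok=F)] out:P3(v=57); in:-
Tick 9: [PARSE:P5(v=8,ok=F), VALIDATE:-, TRANSFORM:-, EMIT:-] out:P4(v=0); in:P5
Tick 10: [PARSE:-, VALIDATE:P5(v=8,ok=F), TRANSFORM:-, EMIT:-] out:-; in:-
Tick 11: [PARSE:-, VALIDATE:-, TRANSFORM:P5(v=0,ok=F), EMIT:-] out:-; in:-
Tick 12: [PARSE:-, VALIDATE:-, TRANSFORM:-, EMIT:P5(v=0,ok=F)] out:-; in:-
Emitted by tick 12: ['P1', 'P2', 'P3', 'P4']

Answer: 4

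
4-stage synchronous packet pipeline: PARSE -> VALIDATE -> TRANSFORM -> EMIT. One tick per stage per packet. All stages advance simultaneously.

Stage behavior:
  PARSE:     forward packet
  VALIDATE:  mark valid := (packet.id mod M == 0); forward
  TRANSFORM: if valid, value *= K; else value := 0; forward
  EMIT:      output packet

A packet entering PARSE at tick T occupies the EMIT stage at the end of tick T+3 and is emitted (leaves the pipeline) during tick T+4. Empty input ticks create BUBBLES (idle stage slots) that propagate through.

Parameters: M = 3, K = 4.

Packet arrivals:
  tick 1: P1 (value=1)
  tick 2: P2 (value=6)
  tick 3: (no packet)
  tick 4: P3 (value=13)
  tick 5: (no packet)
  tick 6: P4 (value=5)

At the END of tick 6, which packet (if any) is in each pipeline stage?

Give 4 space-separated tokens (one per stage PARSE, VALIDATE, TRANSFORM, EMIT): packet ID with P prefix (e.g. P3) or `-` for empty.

Answer: P4 - P3 -

Derivation:
Tick 1: [PARSE:P1(v=1,ok=F), VALIDATE:-, TRANSFORM:-, EMIT:-] out:-; in:P1
Tick 2: [PARSE:P2(v=6,ok=F), VALIDATE:P1(v=1,ok=F), TRANSFORM:-, EMIT:-] out:-; in:P2
Tick 3: [PARSE:-, VALIDATE:P2(v=6,ok=F), TRANSFORM:P1(v=0,ok=F), EMIT:-] out:-; in:-
Tick 4: [PARSE:P3(v=13,ok=F), VALIDATE:-, TRANSFORM:P2(v=0,ok=F), EMIT:P1(v=0,ok=F)] out:-; in:P3
Tick 5: [PARSE:-, VALIDATE:P3(v=13,ok=T), TRANSFORM:-, EMIT:P2(v=0,ok=F)] out:P1(v=0); in:-
Tick 6: [PARSE:P4(v=5,ok=F), VALIDATE:-, TRANSFORM:P3(v=52,ok=T), EMIT:-] out:P2(v=0); in:P4
At end of tick 6: ['P4', '-', 'P3', '-']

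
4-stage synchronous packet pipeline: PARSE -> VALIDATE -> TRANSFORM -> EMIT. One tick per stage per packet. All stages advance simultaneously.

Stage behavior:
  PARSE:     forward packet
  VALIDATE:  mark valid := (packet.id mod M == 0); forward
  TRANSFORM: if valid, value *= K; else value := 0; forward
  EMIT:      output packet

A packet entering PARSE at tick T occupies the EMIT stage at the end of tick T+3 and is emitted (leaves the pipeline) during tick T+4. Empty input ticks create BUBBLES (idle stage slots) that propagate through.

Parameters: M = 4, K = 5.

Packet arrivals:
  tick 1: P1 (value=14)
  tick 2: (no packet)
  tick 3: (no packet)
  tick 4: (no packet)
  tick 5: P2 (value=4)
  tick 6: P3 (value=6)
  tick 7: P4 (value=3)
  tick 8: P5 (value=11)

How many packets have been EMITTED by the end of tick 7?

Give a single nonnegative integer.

Tick 1: [PARSE:P1(v=14,ok=F), VALIDATE:-, TRANSFORM:-, EMIT:-] out:-; in:P1
Tick 2: [PARSE:-, VALIDATE:P1(v=14,ok=F), TRANSFORM:-, EMIT:-] out:-; in:-
Tick 3: [PARSE:-, VALIDATE:-, TRANSFORM:P1(v=0,ok=F), EMIT:-] out:-; in:-
Tick 4: [PARSE:-, VALIDATE:-, TRANSFORM:-, EMIT:P1(v=0,ok=F)] out:-; in:-
Tick 5: [PARSE:P2(v=4,ok=F), VALIDATE:-, TRANSFORM:-, EMIT:-] out:P1(v=0); in:P2
Tick 6: [PARSE:P3(v=6,ok=F), VALIDATE:P2(v=4,ok=F), TRANSFORM:-, EMIT:-] out:-; in:P3
Tick 7: [PARSE:P4(v=3,ok=F), VALIDATE:P3(v=6,ok=F), TRANSFORM:P2(v=0,ok=F), EMIT:-] out:-; in:P4
Emitted by tick 7: ['P1']

Answer: 1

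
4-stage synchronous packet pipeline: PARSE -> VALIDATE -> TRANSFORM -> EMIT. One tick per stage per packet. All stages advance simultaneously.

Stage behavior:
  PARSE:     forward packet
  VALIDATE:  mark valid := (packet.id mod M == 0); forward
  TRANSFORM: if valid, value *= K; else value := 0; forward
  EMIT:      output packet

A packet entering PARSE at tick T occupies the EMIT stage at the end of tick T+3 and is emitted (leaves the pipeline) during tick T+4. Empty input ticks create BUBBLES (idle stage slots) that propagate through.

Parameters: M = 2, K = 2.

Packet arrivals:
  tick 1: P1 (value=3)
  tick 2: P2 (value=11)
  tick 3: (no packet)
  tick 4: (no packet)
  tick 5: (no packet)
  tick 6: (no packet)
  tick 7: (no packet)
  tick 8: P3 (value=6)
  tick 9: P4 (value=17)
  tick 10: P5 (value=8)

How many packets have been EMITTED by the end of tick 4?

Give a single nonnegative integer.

Tick 1: [PARSE:P1(v=3,ok=F), VALIDATE:-, TRANSFORM:-, EMIT:-] out:-; in:P1
Tick 2: [PARSE:P2(v=11,ok=F), VALIDATE:P1(v=3,ok=F), TRANSFORM:-, EMIT:-] out:-; in:P2
Tick 3: [PARSE:-, VALIDATE:P2(v=11,ok=T), TRANSFORM:P1(v=0,ok=F), EMIT:-] out:-; in:-
Tick 4: [PARSE:-, VALIDATE:-, TRANSFORM:P2(v=22,ok=T), EMIT:P1(v=0,ok=F)] out:-; in:-
Emitted by tick 4: []

Answer: 0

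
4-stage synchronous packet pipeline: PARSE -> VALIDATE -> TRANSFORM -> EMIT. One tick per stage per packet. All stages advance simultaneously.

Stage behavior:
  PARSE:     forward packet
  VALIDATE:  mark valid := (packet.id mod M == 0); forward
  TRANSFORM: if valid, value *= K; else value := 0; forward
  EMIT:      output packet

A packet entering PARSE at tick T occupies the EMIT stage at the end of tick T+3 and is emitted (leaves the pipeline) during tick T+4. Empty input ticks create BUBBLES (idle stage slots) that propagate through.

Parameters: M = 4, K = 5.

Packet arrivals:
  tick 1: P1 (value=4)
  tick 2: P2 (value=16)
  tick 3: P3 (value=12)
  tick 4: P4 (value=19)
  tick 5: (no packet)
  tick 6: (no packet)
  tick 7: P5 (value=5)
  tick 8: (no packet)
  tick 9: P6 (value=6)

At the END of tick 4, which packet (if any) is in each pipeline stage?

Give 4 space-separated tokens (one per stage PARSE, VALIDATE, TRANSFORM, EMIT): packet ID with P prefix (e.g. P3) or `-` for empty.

Answer: P4 P3 P2 P1

Derivation:
Tick 1: [PARSE:P1(v=4,ok=F), VALIDATE:-, TRANSFORM:-, EMIT:-] out:-; in:P1
Tick 2: [PARSE:P2(v=16,ok=F), VALIDATE:P1(v=4,ok=F), TRANSFORM:-, EMIT:-] out:-; in:P2
Tick 3: [PARSE:P3(v=12,ok=F), VALIDATE:P2(v=16,ok=F), TRANSFORM:P1(v=0,ok=F), EMIT:-] out:-; in:P3
Tick 4: [PARSE:P4(v=19,ok=F), VALIDATE:P3(v=12,ok=F), TRANSFORM:P2(v=0,ok=F), EMIT:P1(v=0,ok=F)] out:-; in:P4
At end of tick 4: ['P4', 'P3', 'P2', 'P1']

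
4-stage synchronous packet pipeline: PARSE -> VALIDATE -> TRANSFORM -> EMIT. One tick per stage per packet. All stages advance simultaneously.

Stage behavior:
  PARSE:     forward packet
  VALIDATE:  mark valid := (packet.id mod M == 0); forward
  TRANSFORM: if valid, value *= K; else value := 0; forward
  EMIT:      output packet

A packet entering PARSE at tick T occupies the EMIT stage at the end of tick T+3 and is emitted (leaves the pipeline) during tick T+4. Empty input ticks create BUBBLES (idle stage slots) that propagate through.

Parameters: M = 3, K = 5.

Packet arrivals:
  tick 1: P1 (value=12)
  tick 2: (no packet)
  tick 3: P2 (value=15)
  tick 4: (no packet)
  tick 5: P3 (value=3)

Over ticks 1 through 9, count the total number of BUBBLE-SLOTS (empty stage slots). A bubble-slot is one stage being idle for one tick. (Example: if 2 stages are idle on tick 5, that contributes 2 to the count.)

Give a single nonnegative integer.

Tick 1: [PARSE:P1(v=12,ok=F), VALIDATE:-, TRANSFORM:-, EMIT:-] out:-; bubbles=3
Tick 2: [PARSE:-, VALIDATE:P1(v=12,ok=F), TRANSFORM:-, EMIT:-] out:-; bubbles=3
Tick 3: [PARSE:P2(v=15,ok=F), VALIDATE:-, TRANSFORM:P1(v=0,ok=F), EMIT:-] out:-; bubbles=2
Tick 4: [PARSE:-, VALIDATE:P2(v=15,ok=F), TRANSFORM:-, EMIT:P1(v=0,ok=F)] out:-; bubbles=2
Tick 5: [PARSE:P3(v=3,ok=F), VALIDATE:-, TRANSFORM:P2(v=0,ok=F), EMIT:-] out:P1(v=0); bubbles=2
Tick 6: [PARSE:-, VALIDATE:P3(v=3,ok=T), TRANSFORM:-, EMIT:P2(v=0,ok=F)] out:-; bubbles=2
Tick 7: [PARSE:-, VALIDATE:-, TRANSFORM:P3(v=15,ok=T), EMIT:-] out:P2(v=0); bubbles=3
Tick 8: [PARSE:-, VALIDATE:-, TRANSFORM:-, EMIT:P3(v=15,ok=T)] out:-; bubbles=3
Tick 9: [PARSE:-, VALIDATE:-, TRANSFORM:-, EMIT:-] out:P3(v=15); bubbles=4
Total bubble-slots: 24

Answer: 24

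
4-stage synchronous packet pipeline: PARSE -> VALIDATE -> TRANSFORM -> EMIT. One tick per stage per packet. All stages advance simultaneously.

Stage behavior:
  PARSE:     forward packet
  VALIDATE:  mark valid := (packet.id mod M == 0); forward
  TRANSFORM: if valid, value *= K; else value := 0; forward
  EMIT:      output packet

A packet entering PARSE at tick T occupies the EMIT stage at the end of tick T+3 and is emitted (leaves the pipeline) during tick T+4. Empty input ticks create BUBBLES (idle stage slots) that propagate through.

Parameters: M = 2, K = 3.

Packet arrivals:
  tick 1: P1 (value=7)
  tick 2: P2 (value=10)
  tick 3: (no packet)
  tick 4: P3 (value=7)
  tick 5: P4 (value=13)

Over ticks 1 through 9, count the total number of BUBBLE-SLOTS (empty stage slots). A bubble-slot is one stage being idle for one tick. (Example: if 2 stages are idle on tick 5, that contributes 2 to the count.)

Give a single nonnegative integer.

Answer: 20

Derivation:
Tick 1: [PARSE:P1(v=7,ok=F), VALIDATE:-, TRANSFORM:-, EMIT:-] out:-; bubbles=3
Tick 2: [PARSE:P2(v=10,ok=F), VALIDATE:P1(v=7,ok=F), TRANSFORM:-, EMIT:-] out:-; bubbles=2
Tick 3: [PARSE:-, VALIDATE:P2(v=10,ok=T), TRANSFORM:P1(v=0,ok=F), EMIT:-] out:-; bubbles=2
Tick 4: [PARSE:P3(v=7,ok=F), VALIDATE:-, TRANSFORM:P2(v=30,ok=T), EMIT:P1(v=0,ok=F)] out:-; bubbles=1
Tick 5: [PARSE:P4(v=13,ok=F), VALIDATE:P3(v=7,ok=F), TRANSFORM:-, EMIT:P2(v=30,ok=T)] out:P1(v=0); bubbles=1
Tick 6: [PARSE:-, VALIDATE:P4(v=13,ok=T), TRANSFORM:P3(v=0,ok=F), EMIT:-] out:P2(v=30); bubbles=2
Tick 7: [PARSE:-, VALIDATE:-, TRANSFORM:P4(v=39,ok=T), EMIT:P3(v=0,ok=F)] out:-; bubbles=2
Tick 8: [PARSE:-, VALIDATE:-, TRANSFORM:-, EMIT:P4(v=39,ok=T)] out:P3(v=0); bubbles=3
Tick 9: [PARSE:-, VALIDATE:-, TRANSFORM:-, EMIT:-] out:P4(v=39); bubbles=4
Total bubble-slots: 20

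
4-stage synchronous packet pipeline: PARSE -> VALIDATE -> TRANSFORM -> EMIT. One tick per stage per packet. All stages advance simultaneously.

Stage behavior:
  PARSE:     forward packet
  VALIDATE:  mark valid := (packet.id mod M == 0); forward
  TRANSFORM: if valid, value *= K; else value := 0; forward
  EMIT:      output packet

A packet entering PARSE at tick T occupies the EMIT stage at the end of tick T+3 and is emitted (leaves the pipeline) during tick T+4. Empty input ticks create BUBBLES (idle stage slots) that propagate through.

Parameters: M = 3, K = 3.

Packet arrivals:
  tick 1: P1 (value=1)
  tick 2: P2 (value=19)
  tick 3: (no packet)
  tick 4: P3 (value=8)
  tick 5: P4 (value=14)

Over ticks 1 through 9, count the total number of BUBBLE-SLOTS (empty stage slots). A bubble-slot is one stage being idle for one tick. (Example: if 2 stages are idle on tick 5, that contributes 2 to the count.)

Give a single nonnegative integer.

Tick 1: [PARSE:P1(v=1,ok=F), VALIDATE:-, TRANSFORM:-, EMIT:-] out:-; bubbles=3
Tick 2: [PARSE:P2(v=19,ok=F), VALIDATE:P1(v=1,ok=F), TRANSFORM:-, EMIT:-] out:-; bubbles=2
Tick 3: [PARSE:-, VALIDATE:P2(v=19,ok=F), TRANSFORM:P1(v=0,ok=F), EMIT:-] out:-; bubbles=2
Tick 4: [PARSE:P3(v=8,ok=F), VALIDATE:-, TRANSFORM:P2(v=0,ok=F), EMIT:P1(v=0,ok=F)] out:-; bubbles=1
Tick 5: [PARSE:P4(v=14,ok=F), VALIDATE:P3(v=8,ok=T), TRANSFORM:-, EMIT:P2(v=0,ok=F)] out:P1(v=0); bubbles=1
Tick 6: [PARSE:-, VALIDATE:P4(v=14,ok=F), TRANSFORM:P3(v=24,ok=T), EMIT:-] out:P2(v=0); bubbles=2
Tick 7: [PARSE:-, VALIDATE:-, TRANSFORM:P4(v=0,ok=F), EMIT:P3(v=24,ok=T)] out:-; bubbles=2
Tick 8: [PARSE:-, VALIDATE:-, TRANSFORM:-, EMIT:P4(v=0,ok=F)] out:P3(v=24); bubbles=3
Tick 9: [PARSE:-, VALIDATE:-, TRANSFORM:-, EMIT:-] out:P4(v=0); bubbles=4
Total bubble-slots: 20

Answer: 20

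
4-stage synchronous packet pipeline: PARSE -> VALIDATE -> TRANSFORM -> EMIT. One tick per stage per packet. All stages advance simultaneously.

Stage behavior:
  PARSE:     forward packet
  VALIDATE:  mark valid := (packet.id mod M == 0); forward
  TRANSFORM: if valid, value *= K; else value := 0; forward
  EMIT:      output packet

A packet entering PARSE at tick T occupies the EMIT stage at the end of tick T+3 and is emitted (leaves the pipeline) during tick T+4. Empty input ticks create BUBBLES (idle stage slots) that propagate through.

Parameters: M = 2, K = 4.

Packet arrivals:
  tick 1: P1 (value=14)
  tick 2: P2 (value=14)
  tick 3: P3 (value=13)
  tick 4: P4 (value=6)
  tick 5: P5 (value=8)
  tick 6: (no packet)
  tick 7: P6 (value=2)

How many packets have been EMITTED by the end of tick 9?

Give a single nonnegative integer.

Tick 1: [PARSE:P1(v=14,ok=F), VALIDATE:-, TRANSFORM:-, EMIT:-] out:-; in:P1
Tick 2: [PARSE:P2(v=14,ok=F), VALIDATE:P1(v=14,ok=F), TRANSFORM:-, EMIT:-] out:-; in:P2
Tick 3: [PARSE:P3(v=13,ok=F), VALIDATE:P2(v=14,ok=T), TRANSFORM:P1(v=0,ok=F), EMIT:-] out:-; in:P3
Tick 4: [PARSE:P4(v=6,ok=F), VALIDATE:P3(v=13,ok=F), TRANSFORM:P2(v=56,ok=T), EMIT:P1(v=0,ok=F)] out:-; in:P4
Tick 5: [PARSE:P5(v=8,ok=F), VALIDATE:P4(v=6,ok=T), TRANSFORM:P3(v=0,ok=F), EMIT:P2(v=56,ok=T)] out:P1(v=0); in:P5
Tick 6: [PARSE:-, VALIDATE:P5(v=8,ok=F), TRANSFORM:P4(v=24,ok=T), EMIT:P3(v=0,ok=F)] out:P2(v=56); in:-
Tick 7: [PARSE:P6(v=2,ok=F), VALIDATE:-, TRANSFORM:P5(v=0,ok=F), EMIT:P4(v=24,ok=T)] out:P3(v=0); in:P6
Tick 8: [PARSE:-, VALIDATE:P6(v=2,ok=T), TRANSFORM:-, EMIT:P5(v=0,ok=F)] out:P4(v=24); in:-
Tick 9: [PARSE:-, VALIDATE:-, TRANSFORM:P6(v=8,ok=T), EMIT:-] out:P5(v=0); in:-
Emitted by tick 9: ['P1', 'P2', 'P3', 'P4', 'P5']

Answer: 5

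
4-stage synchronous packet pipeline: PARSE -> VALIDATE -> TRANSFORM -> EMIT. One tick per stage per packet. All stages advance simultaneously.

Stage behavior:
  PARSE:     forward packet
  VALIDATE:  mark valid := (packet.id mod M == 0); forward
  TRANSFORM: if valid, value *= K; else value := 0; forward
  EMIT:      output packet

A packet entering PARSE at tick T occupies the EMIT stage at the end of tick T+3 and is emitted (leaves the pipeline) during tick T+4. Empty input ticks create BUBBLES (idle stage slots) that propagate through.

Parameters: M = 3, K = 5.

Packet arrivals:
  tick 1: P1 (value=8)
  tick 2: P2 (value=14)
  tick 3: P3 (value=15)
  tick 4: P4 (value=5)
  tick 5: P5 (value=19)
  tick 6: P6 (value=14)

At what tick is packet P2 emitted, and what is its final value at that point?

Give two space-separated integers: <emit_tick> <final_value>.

Answer: 6 0

Derivation:
Tick 1: [PARSE:P1(v=8,ok=F), VALIDATE:-, TRANSFORM:-, EMIT:-] out:-; in:P1
Tick 2: [PARSE:P2(v=14,ok=F), VALIDATE:P1(v=8,ok=F), TRANSFORM:-, EMIT:-] out:-; in:P2
Tick 3: [PARSE:P3(v=15,ok=F), VALIDATE:P2(v=14,ok=F), TRANSFORM:P1(v=0,ok=F), EMIT:-] out:-; in:P3
Tick 4: [PARSE:P4(v=5,ok=F), VALIDATE:P3(v=15,ok=T), TRANSFORM:P2(v=0,ok=F), EMIT:P1(v=0,ok=F)] out:-; in:P4
Tick 5: [PARSE:P5(v=19,ok=F), VALIDATE:P4(v=5,ok=F), TRANSFORM:P3(v=75,ok=T), EMIT:P2(v=0,ok=F)] out:P1(v=0); in:P5
Tick 6: [PARSE:P6(v=14,ok=F), VALIDATE:P5(v=19,ok=F), TRANSFORM:P4(v=0,ok=F), EMIT:P3(v=75,ok=T)] out:P2(v=0); in:P6
Tick 7: [PARSE:-, VALIDATE:P6(v=14,ok=T), TRANSFORM:P5(v=0,ok=F), EMIT:P4(v=0,ok=F)] out:P3(v=75); in:-
Tick 8: [PARSE:-, VALIDATE:-, TRANSFORM:P6(v=70,ok=T), EMIT:P5(v=0,ok=F)] out:P4(v=0); in:-
Tick 9: [PARSE:-, VALIDATE:-, TRANSFORM:-, EMIT:P6(v=70,ok=T)] out:P5(v=0); in:-
Tick 10: [PARSE:-, VALIDATE:-, TRANSFORM:-, EMIT:-] out:P6(v=70); in:-
P2: arrives tick 2, valid=False (id=2, id%3=2), emit tick 6, final value 0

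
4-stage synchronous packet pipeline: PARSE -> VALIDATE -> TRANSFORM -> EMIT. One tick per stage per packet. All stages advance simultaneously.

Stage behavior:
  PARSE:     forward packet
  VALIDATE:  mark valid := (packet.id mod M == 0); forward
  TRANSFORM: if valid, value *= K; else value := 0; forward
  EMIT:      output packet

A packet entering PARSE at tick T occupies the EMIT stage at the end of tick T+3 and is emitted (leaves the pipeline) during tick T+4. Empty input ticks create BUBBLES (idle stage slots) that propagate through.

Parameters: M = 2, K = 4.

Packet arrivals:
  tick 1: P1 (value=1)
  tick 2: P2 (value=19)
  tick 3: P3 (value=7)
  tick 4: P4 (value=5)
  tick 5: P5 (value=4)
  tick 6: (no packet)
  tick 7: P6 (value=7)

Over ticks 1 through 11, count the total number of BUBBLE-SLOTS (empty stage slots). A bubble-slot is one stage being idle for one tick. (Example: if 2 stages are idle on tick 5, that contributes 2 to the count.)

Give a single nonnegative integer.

Answer: 20

Derivation:
Tick 1: [PARSE:P1(v=1,ok=F), VALIDATE:-, TRANSFORM:-, EMIT:-] out:-; bubbles=3
Tick 2: [PARSE:P2(v=19,ok=F), VALIDATE:P1(v=1,ok=F), TRANSFORM:-, EMIT:-] out:-; bubbles=2
Tick 3: [PARSE:P3(v=7,ok=F), VALIDATE:P2(v=19,ok=T), TRANSFORM:P1(v=0,ok=F), EMIT:-] out:-; bubbles=1
Tick 4: [PARSE:P4(v=5,ok=F), VALIDATE:P3(v=7,ok=F), TRANSFORM:P2(v=76,ok=T), EMIT:P1(v=0,ok=F)] out:-; bubbles=0
Tick 5: [PARSE:P5(v=4,ok=F), VALIDATE:P4(v=5,ok=T), TRANSFORM:P3(v=0,ok=F), EMIT:P2(v=76,ok=T)] out:P1(v=0); bubbles=0
Tick 6: [PARSE:-, VALIDATE:P5(v=4,ok=F), TRANSFORM:P4(v=20,ok=T), EMIT:P3(v=0,ok=F)] out:P2(v=76); bubbles=1
Tick 7: [PARSE:P6(v=7,ok=F), VALIDATE:-, TRANSFORM:P5(v=0,ok=F), EMIT:P4(v=20,ok=T)] out:P3(v=0); bubbles=1
Tick 8: [PARSE:-, VALIDATE:P6(v=7,ok=T), TRANSFORM:-, EMIT:P5(v=0,ok=F)] out:P4(v=20); bubbles=2
Tick 9: [PARSE:-, VALIDATE:-, TRANSFORM:P6(v=28,ok=T), EMIT:-] out:P5(v=0); bubbles=3
Tick 10: [PARSE:-, VALIDATE:-, TRANSFORM:-, EMIT:P6(v=28,ok=T)] out:-; bubbles=3
Tick 11: [PARSE:-, VALIDATE:-, TRANSFORM:-, EMIT:-] out:P6(v=28); bubbles=4
Total bubble-slots: 20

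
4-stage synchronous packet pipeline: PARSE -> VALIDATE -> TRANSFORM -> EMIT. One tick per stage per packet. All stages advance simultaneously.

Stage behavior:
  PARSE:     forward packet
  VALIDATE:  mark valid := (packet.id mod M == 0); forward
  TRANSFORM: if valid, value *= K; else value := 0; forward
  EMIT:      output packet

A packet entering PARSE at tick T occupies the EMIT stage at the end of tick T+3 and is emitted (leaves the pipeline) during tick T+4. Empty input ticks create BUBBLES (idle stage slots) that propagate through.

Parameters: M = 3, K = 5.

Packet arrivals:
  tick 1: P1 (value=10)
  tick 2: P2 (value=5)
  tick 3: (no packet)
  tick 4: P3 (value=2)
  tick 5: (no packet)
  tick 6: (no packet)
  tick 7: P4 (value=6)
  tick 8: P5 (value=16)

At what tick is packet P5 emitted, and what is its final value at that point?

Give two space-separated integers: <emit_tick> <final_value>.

Tick 1: [PARSE:P1(v=10,ok=F), VALIDATE:-, TRANSFORM:-, EMIT:-] out:-; in:P1
Tick 2: [PARSE:P2(v=5,ok=F), VALIDATE:P1(v=10,ok=F), TRANSFORM:-, EMIT:-] out:-; in:P2
Tick 3: [PARSE:-, VALIDATE:P2(v=5,ok=F), TRANSFORM:P1(v=0,ok=F), EMIT:-] out:-; in:-
Tick 4: [PARSE:P3(v=2,ok=F), VALIDATE:-, TRANSFORM:P2(v=0,ok=F), EMIT:P1(v=0,ok=F)] out:-; in:P3
Tick 5: [PARSE:-, VALIDATE:P3(v=2,ok=T), TRANSFORM:-, EMIT:P2(v=0,ok=F)] out:P1(v=0); in:-
Tick 6: [PARSE:-, VALIDATE:-, TRANSFORM:P3(v=10,ok=T), EMIT:-] out:P2(v=0); in:-
Tick 7: [PARSE:P4(v=6,ok=F), VALIDATE:-, TRANSFORM:-, EMIT:P3(v=10,ok=T)] out:-; in:P4
Tick 8: [PARSE:P5(v=16,ok=F), VALIDATE:P4(v=6,ok=F), TRANSFORM:-, EMIT:-] out:P3(v=10); in:P5
Tick 9: [PARSE:-, VALIDATE:P5(v=16,ok=F), TRANSFORM:P4(v=0,ok=F), EMIT:-] out:-; in:-
Tick 10: [PARSE:-, VALIDATE:-, TRANSFORM:P5(v=0,ok=F), EMIT:P4(v=0,ok=F)] out:-; in:-
Tick 11: [PARSE:-, VALIDATE:-, TRANSFORM:-, EMIT:P5(v=0,ok=F)] out:P4(v=0); in:-
Tick 12: [PARSE:-, VALIDATE:-, TRANSFORM:-, EMIT:-] out:P5(v=0); in:-
P5: arrives tick 8, valid=False (id=5, id%3=2), emit tick 12, final value 0

Answer: 12 0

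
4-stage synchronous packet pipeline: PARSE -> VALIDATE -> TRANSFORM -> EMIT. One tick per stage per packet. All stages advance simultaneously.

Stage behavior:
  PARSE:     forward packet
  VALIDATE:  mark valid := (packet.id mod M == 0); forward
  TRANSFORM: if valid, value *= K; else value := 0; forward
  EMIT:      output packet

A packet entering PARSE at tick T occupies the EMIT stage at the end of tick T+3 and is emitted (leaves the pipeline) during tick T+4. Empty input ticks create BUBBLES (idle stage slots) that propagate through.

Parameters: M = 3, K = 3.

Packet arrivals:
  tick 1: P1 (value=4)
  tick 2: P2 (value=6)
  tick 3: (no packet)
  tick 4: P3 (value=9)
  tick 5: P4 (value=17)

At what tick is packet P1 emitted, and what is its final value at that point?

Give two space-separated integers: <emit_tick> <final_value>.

Tick 1: [PARSE:P1(v=4,ok=F), VALIDATE:-, TRANSFORM:-, EMIT:-] out:-; in:P1
Tick 2: [PARSE:P2(v=6,ok=F), VALIDATE:P1(v=4,ok=F), TRANSFORM:-, EMIT:-] out:-; in:P2
Tick 3: [PARSE:-, VALIDATE:P2(v=6,ok=F), TRANSFORM:P1(v=0,ok=F), EMIT:-] out:-; in:-
Tick 4: [PARSE:P3(v=9,ok=F), VALIDATE:-, TRANSFORM:P2(v=0,ok=F), EMIT:P1(v=0,ok=F)] out:-; in:P3
Tick 5: [PARSE:P4(v=17,ok=F), VALIDATE:P3(v=9,ok=T), TRANSFORM:-, EMIT:P2(v=0,ok=F)] out:P1(v=0); in:P4
Tick 6: [PARSE:-, VALIDATE:P4(v=17,ok=F), TRANSFORM:P3(v=27,ok=T), EMIT:-] out:P2(v=0); in:-
Tick 7: [PARSE:-, VALIDATE:-, TRANSFORM:P4(v=0,ok=F), EMIT:P3(v=27,ok=T)] out:-; in:-
Tick 8: [PARSE:-, VALIDATE:-, TRANSFORM:-, EMIT:P4(v=0,ok=F)] out:P3(v=27); in:-
Tick 9: [PARSE:-, VALIDATE:-, TRANSFORM:-, EMIT:-] out:P4(v=0); in:-
P1: arrives tick 1, valid=False (id=1, id%3=1), emit tick 5, final value 0

Answer: 5 0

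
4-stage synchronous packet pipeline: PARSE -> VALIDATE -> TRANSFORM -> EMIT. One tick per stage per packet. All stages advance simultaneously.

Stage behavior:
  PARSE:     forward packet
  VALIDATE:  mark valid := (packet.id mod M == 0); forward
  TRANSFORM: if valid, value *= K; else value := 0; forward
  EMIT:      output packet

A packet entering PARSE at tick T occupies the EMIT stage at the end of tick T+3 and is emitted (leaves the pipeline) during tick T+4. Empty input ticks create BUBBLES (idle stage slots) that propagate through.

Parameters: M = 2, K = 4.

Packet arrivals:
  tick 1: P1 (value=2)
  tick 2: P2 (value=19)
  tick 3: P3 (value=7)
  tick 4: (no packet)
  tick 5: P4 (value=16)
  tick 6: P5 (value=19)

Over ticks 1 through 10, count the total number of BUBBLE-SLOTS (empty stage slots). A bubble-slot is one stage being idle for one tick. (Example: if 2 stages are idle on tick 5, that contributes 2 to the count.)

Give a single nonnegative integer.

Answer: 20

Derivation:
Tick 1: [PARSE:P1(v=2,ok=F), VALIDATE:-, TRANSFORM:-, EMIT:-] out:-; bubbles=3
Tick 2: [PARSE:P2(v=19,ok=F), VALIDATE:P1(v=2,ok=F), TRANSFORM:-, EMIT:-] out:-; bubbles=2
Tick 3: [PARSE:P3(v=7,ok=F), VALIDATE:P2(v=19,ok=T), TRANSFORM:P1(v=0,ok=F), EMIT:-] out:-; bubbles=1
Tick 4: [PARSE:-, VALIDATE:P3(v=7,ok=F), TRANSFORM:P2(v=76,ok=T), EMIT:P1(v=0,ok=F)] out:-; bubbles=1
Tick 5: [PARSE:P4(v=16,ok=F), VALIDATE:-, TRANSFORM:P3(v=0,ok=F), EMIT:P2(v=76,ok=T)] out:P1(v=0); bubbles=1
Tick 6: [PARSE:P5(v=19,ok=F), VALIDATE:P4(v=16,ok=T), TRANSFORM:-, EMIT:P3(v=0,ok=F)] out:P2(v=76); bubbles=1
Tick 7: [PARSE:-, VALIDATE:P5(v=19,ok=F), TRANSFORM:P4(v=64,ok=T), EMIT:-] out:P3(v=0); bubbles=2
Tick 8: [PARSE:-, VALIDATE:-, TRANSFORM:P5(v=0,ok=F), EMIT:P4(v=64,ok=T)] out:-; bubbles=2
Tick 9: [PARSE:-, VALIDATE:-, TRANSFORM:-, EMIT:P5(v=0,ok=F)] out:P4(v=64); bubbles=3
Tick 10: [PARSE:-, VALIDATE:-, TRANSFORM:-, EMIT:-] out:P5(v=0); bubbles=4
Total bubble-slots: 20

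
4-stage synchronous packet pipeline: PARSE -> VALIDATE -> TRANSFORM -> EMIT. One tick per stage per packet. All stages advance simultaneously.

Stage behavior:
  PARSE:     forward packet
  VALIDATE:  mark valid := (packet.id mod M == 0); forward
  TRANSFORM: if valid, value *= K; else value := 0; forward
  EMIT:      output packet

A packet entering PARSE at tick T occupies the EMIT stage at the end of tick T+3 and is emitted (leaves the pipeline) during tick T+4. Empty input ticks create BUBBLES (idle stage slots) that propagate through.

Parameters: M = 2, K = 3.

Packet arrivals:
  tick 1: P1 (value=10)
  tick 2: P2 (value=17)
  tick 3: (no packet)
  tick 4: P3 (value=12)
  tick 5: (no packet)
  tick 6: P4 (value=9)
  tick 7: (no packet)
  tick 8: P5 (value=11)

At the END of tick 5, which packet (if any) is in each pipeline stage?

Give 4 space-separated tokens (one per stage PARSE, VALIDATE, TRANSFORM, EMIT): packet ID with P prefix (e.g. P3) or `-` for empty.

Tick 1: [PARSE:P1(v=10,ok=F), VALIDATE:-, TRANSFORM:-, EMIT:-] out:-; in:P1
Tick 2: [PARSE:P2(v=17,ok=F), VALIDATE:P1(v=10,ok=F), TRANSFORM:-, EMIT:-] out:-; in:P2
Tick 3: [PARSE:-, VALIDATE:P2(v=17,ok=T), TRANSFORM:P1(v=0,ok=F), EMIT:-] out:-; in:-
Tick 4: [PARSE:P3(v=12,ok=F), VALIDATE:-, TRANSFORM:P2(v=51,ok=T), EMIT:P1(v=0,ok=F)] out:-; in:P3
Tick 5: [PARSE:-, VALIDATE:P3(v=12,ok=F), TRANSFORM:-, EMIT:P2(v=51,ok=T)] out:P1(v=0); in:-
At end of tick 5: ['-', 'P3', '-', 'P2']

Answer: - P3 - P2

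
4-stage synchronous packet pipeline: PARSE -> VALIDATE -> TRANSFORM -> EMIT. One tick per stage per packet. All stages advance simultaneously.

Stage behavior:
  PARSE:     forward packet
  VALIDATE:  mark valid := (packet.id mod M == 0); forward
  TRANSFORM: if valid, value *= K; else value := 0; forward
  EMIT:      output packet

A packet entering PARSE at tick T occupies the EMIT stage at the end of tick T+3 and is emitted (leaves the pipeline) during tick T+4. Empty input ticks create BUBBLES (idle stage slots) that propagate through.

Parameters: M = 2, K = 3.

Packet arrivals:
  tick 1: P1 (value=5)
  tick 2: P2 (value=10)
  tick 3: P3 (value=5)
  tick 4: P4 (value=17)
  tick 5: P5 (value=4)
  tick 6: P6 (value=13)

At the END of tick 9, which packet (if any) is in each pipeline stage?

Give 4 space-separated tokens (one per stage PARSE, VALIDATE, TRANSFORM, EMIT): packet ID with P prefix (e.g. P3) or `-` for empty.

Tick 1: [PARSE:P1(v=5,ok=F), VALIDATE:-, TRANSFORM:-, EMIT:-] out:-; in:P1
Tick 2: [PARSE:P2(v=10,ok=F), VALIDATE:P1(v=5,ok=F), TRANSFORM:-, EMIT:-] out:-; in:P2
Tick 3: [PARSE:P3(v=5,ok=F), VALIDATE:P2(v=10,ok=T), TRANSFORM:P1(v=0,ok=F), EMIT:-] out:-; in:P3
Tick 4: [PARSE:P4(v=17,ok=F), VALIDATE:P3(v=5,ok=F), TRANSFORM:P2(v=30,ok=T), EMIT:P1(v=0,ok=F)] out:-; in:P4
Tick 5: [PARSE:P5(v=4,ok=F), VALIDATE:P4(v=17,ok=T), TRANSFORM:P3(v=0,ok=F), EMIT:P2(v=30,ok=T)] out:P1(v=0); in:P5
Tick 6: [PARSE:P6(v=13,ok=F), VALIDATE:P5(v=4,ok=F), TRANSFORM:P4(v=51,ok=T), EMIT:P3(v=0,ok=F)] out:P2(v=30); in:P6
Tick 7: [PARSE:-, VALIDATE:P6(v=13,ok=T), TRANSFORM:P5(v=0,ok=F), EMIT:P4(v=51,ok=T)] out:P3(v=0); in:-
Tick 8: [PARSE:-, VALIDATE:-, TRANSFORM:P6(v=39,ok=T), EMIT:P5(v=0,ok=F)] out:P4(v=51); in:-
Tick 9: [PARSE:-, VALIDATE:-, TRANSFORM:-, EMIT:P6(v=39,ok=T)] out:P5(v=0); in:-
At end of tick 9: ['-', '-', '-', 'P6']

Answer: - - - P6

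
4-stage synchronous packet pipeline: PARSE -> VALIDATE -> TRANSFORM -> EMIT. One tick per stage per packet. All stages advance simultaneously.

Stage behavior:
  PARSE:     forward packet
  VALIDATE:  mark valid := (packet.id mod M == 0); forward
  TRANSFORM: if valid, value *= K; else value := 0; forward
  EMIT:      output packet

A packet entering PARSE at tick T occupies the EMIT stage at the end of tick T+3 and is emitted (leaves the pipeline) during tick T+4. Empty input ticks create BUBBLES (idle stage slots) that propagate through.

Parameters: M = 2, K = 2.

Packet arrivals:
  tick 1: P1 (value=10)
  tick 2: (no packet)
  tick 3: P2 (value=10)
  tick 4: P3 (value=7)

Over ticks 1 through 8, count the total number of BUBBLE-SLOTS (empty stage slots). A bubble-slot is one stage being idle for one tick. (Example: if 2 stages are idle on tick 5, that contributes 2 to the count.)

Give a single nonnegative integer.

Tick 1: [PARSE:P1(v=10,ok=F), VALIDATE:-, TRANSFORM:-, EMIT:-] out:-; bubbles=3
Tick 2: [PARSE:-, VALIDATE:P1(v=10,ok=F), TRANSFORM:-, EMIT:-] out:-; bubbles=3
Tick 3: [PARSE:P2(v=10,ok=F), VALIDATE:-, TRANSFORM:P1(v=0,ok=F), EMIT:-] out:-; bubbles=2
Tick 4: [PARSE:P3(v=7,ok=F), VALIDATE:P2(v=10,ok=T), TRANSFORM:-, EMIT:P1(v=0,ok=F)] out:-; bubbles=1
Tick 5: [PARSE:-, VALIDATE:P3(v=7,ok=F), TRANSFORM:P2(v=20,ok=T), EMIT:-] out:P1(v=0); bubbles=2
Tick 6: [PARSE:-, VALIDATE:-, TRANSFORM:P3(v=0,ok=F), EMIT:P2(v=20,ok=T)] out:-; bubbles=2
Tick 7: [PARSE:-, VALIDATE:-, TRANSFORM:-, EMIT:P3(v=0,ok=F)] out:P2(v=20); bubbles=3
Tick 8: [PARSE:-, VALIDATE:-, TRANSFORM:-, EMIT:-] out:P3(v=0); bubbles=4
Total bubble-slots: 20

Answer: 20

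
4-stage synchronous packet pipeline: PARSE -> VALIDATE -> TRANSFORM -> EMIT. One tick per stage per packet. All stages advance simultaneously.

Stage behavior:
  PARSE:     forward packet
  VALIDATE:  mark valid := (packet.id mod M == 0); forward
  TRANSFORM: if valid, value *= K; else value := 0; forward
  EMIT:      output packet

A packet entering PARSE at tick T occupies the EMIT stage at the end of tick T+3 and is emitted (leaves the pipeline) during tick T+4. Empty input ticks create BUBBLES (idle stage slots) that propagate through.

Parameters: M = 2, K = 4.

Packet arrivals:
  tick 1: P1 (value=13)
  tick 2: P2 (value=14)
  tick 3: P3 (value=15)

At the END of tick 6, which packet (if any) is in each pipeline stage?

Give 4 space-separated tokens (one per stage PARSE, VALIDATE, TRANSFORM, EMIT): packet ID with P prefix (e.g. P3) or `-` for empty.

Answer: - - - P3

Derivation:
Tick 1: [PARSE:P1(v=13,ok=F), VALIDATE:-, TRANSFORM:-, EMIT:-] out:-; in:P1
Tick 2: [PARSE:P2(v=14,ok=F), VALIDATE:P1(v=13,ok=F), TRANSFORM:-, EMIT:-] out:-; in:P2
Tick 3: [PARSE:P3(v=15,ok=F), VALIDATE:P2(v=14,ok=T), TRANSFORM:P1(v=0,ok=F), EMIT:-] out:-; in:P3
Tick 4: [PARSE:-, VALIDATE:P3(v=15,ok=F), TRANSFORM:P2(v=56,ok=T), EMIT:P1(v=0,ok=F)] out:-; in:-
Tick 5: [PARSE:-, VALIDATE:-, TRANSFORM:P3(v=0,ok=F), EMIT:P2(v=56,ok=T)] out:P1(v=0); in:-
Tick 6: [PARSE:-, VALIDATE:-, TRANSFORM:-, EMIT:P3(v=0,ok=F)] out:P2(v=56); in:-
At end of tick 6: ['-', '-', '-', 'P3']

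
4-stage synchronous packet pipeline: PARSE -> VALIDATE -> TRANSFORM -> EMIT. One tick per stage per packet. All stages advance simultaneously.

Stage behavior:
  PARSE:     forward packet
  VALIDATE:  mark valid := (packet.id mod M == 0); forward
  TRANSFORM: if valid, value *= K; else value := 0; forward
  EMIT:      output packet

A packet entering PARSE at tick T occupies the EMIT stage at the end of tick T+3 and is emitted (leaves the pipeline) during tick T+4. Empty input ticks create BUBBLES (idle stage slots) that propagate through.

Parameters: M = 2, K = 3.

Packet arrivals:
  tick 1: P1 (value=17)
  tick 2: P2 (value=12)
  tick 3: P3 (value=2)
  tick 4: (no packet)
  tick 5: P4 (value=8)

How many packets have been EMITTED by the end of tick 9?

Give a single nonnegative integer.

Tick 1: [PARSE:P1(v=17,ok=F), VALIDATE:-, TRANSFORM:-, EMIT:-] out:-; in:P1
Tick 2: [PARSE:P2(v=12,ok=F), VALIDATE:P1(v=17,ok=F), TRANSFORM:-, EMIT:-] out:-; in:P2
Tick 3: [PARSE:P3(v=2,ok=F), VALIDATE:P2(v=12,ok=T), TRANSFORM:P1(v=0,ok=F), EMIT:-] out:-; in:P3
Tick 4: [PARSE:-, VALIDATE:P3(v=2,ok=F), TRANSFORM:P2(v=36,ok=T), EMIT:P1(v=0,ok=F)] out:-; in:-
Tick 5: [PARSE:P4(v=8,ok=F), VALIDATE:-, TRANSFORM:P3(v=0,ok=F), EMIT:P2(v=36,ok=T)] out:P1(v=0); in:P4
Tick 6: [PARSE:-, VALIDATE:P4(v=8,ok=T), TRANSFORM:-, EMIT:P3(v=0,ok=F)] out:P2(v=36); in:-
Tick 7: [PARSE:-, VALIDATE:-, TRANSFORM:P4(v=24,ok=T), EMIT:-] out:P3(v=0); in:-
Tick 8: [PARSE:-, VALIDATE:-, TRANSFORM:-, EMIT:P4(v=24,ok=T)] out:-; in:-
Tick 9: [PARSE:-, VALIDATE:-, TRANSFORM:-, EMIT:-] out:P4(v=24); in:-
Emitted by tick 9: ['P1', 'P2', 'P3', 'P4']

Answer: 4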